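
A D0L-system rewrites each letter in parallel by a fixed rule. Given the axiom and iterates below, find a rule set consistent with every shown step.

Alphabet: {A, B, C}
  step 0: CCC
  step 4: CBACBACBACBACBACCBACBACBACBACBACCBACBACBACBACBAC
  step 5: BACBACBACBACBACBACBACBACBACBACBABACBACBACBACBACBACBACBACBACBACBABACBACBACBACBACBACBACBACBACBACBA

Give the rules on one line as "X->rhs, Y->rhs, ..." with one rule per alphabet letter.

  step 4 ⇒ step 5: CBACBACBACBACBACCBACBACBACBACBACCBACBACBACBACBAC ⇒ BA·CBA·C·BA·CBA·C·BA·CBA·C·BA·CBA·C·BA·CBA·C·BA·BA·CBA·C·BA·CBA·C·BA·CBA·C·BA·CBA·C·BA·CBA·C·BA·BA·CBA·C·BA·CBA·C·BA·CBA·C·BA·CBA·C·BA·CBA·C·BA
    A ↦ C
    B ↦ CBA
    C ↦ BA

A->C, B->CBA, C->BA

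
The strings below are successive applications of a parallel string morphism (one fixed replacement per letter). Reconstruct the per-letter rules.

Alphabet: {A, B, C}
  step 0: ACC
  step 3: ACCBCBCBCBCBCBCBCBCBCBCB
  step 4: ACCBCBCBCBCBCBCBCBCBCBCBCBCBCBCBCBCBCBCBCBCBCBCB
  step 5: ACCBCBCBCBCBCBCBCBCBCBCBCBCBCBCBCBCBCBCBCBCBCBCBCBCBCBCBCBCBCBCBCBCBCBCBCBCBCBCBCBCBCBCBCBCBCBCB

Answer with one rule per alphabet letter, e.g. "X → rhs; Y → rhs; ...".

  step 4 ⇒ step 5: ACCBCBCBCBCBCBCBCBCBCBCBCBCBCBCBCBCBCBCBCBCBCBCB ⇒ AC·CB·CB·CB·CB·CB·CB·CB·CB·CB·CB·CB·CB·CB·CB·CB·CB·CB·CB·CB·CB·CB·CB·CB·CB·CB·CB·CB·CB·CB·CB·CB·CB·CB·CB·CB·CB·CB·CB·CB·CB·CB·CB·CB·CB·CB·CB·CB
    A ↦ AC
    B ↦ CB
    C ↦ CB

A->AC, B->CB, C->CB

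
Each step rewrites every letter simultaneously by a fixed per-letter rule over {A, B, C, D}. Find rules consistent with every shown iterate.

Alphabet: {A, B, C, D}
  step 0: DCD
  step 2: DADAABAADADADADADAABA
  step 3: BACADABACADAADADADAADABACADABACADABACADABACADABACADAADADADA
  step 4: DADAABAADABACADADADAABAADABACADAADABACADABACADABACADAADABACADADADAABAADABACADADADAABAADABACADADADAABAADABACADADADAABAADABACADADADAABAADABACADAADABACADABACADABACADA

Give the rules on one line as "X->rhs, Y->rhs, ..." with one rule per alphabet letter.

  step 3 ⇒ step 4: BACADABACADAADADADAADABACADABACADABACADABACADABACADAADADADA ⇒ D·ADA·ABA·ADA·BAC·ADA·D·ADA·ABA·ADA·BAC·ADA·ADA·BAC·ADA·BAC·ADA·BAC·ADA·ADA·BAC·ADA·D·ADA·ABA·ADA·BAC·ADA·D·ADA·ABA·ADA·BAC·ADA·D·ADA·ABA·ADA·BAC·ADA·D·ADA·ABA·ADA·BAC·ADA·D·ADA·ABA·ADA·BAC·ADA·ADA·BAC·ADA·BAC·ADA·BAC·ADA
    A ↦ ADA
    B ↦ D
    C ↦ ABA
    D ↦ BAC

A->ADA, B->D, C->ABA, D->BAC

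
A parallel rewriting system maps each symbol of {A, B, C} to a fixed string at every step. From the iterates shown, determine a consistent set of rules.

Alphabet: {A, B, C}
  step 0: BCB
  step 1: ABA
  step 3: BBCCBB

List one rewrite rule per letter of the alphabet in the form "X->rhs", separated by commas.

  step 0 ⇒ step 1: BCB ⇒ A·B·A
    B ↦ A
    C ↦ B
    A ↦ CC  (constrained at step 1)

A->CC, B->A, C->B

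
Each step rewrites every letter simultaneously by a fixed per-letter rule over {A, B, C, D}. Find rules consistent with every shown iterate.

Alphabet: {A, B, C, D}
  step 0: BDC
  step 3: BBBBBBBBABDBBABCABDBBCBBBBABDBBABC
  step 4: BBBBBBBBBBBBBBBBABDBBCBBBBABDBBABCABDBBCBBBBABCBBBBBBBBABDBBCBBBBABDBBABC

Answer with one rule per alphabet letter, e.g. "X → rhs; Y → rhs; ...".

A->ABD, B->BB, C->ABC, D->C

  step 3 ⇒ step 4: BBBBBBBBABDBBABCABDBBCBBBBABDBBABC ⇒ BB·BB·BB·BB·BB·BB·BB·BB·ABD·BB·C·BB·BB·ABD·BB·ABC·ABD·BB·C·BB·BB·ABC·BB·BB·BB·BB·ABD·BB·C·BB·BB·ABD·BB·ABC
    A ↦ ABD
    B ↦ BB
    C ↦ ABC
    D ↦ C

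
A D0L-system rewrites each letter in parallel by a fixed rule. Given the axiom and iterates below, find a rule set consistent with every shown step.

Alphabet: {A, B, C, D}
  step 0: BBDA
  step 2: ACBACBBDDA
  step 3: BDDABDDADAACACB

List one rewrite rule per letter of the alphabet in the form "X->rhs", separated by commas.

  step 2 ⇒ step 3: ACBACBBDDA ⇒ B·D·DA·B·D·DA·DA·AC·AC·B
    A ↦ B
    B ↦ DA
    C ↦ D
    D ↦ AC

A->B, B->DA, C->D, D->AC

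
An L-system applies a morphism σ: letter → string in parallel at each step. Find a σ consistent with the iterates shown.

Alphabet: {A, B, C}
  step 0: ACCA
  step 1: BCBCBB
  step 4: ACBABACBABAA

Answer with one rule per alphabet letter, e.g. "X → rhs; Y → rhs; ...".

  step 0 ⇒ step 1: ACCA ⇒ B·CB·CB·B
    A ↦ B
    C ↦ CB
    B ↦ A  (constrained at step 1)

A->B, B->A, C->CB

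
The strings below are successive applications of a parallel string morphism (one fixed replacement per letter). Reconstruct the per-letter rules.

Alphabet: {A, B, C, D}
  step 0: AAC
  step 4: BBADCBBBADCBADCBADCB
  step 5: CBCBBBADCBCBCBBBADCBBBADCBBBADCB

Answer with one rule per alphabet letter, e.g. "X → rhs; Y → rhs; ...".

  step 4 ⇒ step 5: BBADCBBBADCBADCBADCB ⇒ CB·CB·B·B·AD·CB·CB·CB·B·B·AD·CB·B·B·AD·CB·B·B·AD·CB
    A ↦ B
    B ↦ CB
    C ↦ AD
    D ↦ B

A->B, B->CB, C->AD, D->B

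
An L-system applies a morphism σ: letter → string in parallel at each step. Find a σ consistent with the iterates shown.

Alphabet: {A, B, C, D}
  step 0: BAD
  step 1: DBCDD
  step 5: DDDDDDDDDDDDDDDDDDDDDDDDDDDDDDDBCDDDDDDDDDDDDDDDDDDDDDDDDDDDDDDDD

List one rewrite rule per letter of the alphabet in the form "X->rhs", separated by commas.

A->C, B->DB, C->A, D->DD

  step 0 ⇒ step 1: BAD ⇒ DB·C·DD
    A ↦ C
    B ↦ DB
    D ↦ DD
    C ↦ A  (constrained at step 1)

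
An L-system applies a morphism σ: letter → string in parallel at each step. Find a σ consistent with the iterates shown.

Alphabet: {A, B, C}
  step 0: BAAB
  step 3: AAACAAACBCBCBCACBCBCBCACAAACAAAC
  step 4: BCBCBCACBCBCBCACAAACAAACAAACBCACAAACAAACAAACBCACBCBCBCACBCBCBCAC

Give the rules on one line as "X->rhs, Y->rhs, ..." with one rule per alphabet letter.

A->BC, B->AA, C->AC

  step 3 ⇒ step 4: AAACAAACBCBCBCACBCBCBCACAAACAAAC ⇒ BC·BC·BC·AC·BC·BC·BC·AC·AA·AC·AA·AC·AA·AC·BC·AC·AA·AC·AA·AC·AA·AC·BC·AC·BC·BC·BC·AC·BC·BC·BC·AC
    A ↦ BC
    B ↦ AA
    C ↦ AC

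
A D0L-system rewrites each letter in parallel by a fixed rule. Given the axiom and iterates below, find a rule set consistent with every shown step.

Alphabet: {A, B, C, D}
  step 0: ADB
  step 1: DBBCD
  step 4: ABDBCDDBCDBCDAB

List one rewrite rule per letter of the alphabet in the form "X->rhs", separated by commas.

A->DB, B->CD, C->A, D->B

  step 0 ⇒ step 1: ADB ⇒ DB·B·CD
    A ↦ DB
    B ↦ CD
    D ↦ B
    C ↦ A  (constrained at step 1)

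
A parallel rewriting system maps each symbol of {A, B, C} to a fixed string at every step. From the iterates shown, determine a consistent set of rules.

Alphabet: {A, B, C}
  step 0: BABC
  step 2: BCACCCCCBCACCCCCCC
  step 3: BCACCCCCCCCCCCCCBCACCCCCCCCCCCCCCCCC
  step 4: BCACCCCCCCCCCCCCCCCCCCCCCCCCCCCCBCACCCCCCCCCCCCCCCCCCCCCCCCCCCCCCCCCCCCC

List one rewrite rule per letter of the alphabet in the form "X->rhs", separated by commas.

  step 3 ⇒ step 4: BCACCCCCCCCCCCCCBCACCCCCCCCCCCCCCCCC ⇒ BCA·CC·C·CC·CC·CC·CC·CC·CC·CC·CC·CC·CC·CC·CC·CC·BCA·CC·C·CC·CC·CC·CC·CC·CC·CC·CC·CC·CC·CC·CC·CC·CC·CC·CC·CC
    A ↦ C
    B ↦ BCA
    C ↦ CC

A->C, B->BCA, C->CC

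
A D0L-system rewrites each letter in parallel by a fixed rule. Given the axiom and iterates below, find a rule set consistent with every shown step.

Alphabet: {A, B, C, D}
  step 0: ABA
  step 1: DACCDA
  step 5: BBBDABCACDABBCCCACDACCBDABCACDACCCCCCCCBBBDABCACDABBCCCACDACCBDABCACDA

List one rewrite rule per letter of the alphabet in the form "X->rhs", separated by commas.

  step 0 ⇒ step 1: ABA ⇒ DA·CC·DA
    A ↦ DA
    B ↦ CC
    C ↦ B  (constrained at step 1)
    D ↦ CAC  (constrained at step 1)

A->DA, B->CC, C->B, D->CAC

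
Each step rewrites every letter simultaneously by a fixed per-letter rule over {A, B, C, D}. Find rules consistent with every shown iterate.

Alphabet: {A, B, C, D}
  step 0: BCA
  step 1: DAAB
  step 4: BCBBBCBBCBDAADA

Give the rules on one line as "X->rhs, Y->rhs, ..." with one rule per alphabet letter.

  step 0 ⇒ step 1: BCA ⇒ DA·A·B
    A ↦ B
    B ↦ DA
    C ↦ A
    D ↦ BC  (constrained at step 1)

A->B, B->DA, C->A, D->BC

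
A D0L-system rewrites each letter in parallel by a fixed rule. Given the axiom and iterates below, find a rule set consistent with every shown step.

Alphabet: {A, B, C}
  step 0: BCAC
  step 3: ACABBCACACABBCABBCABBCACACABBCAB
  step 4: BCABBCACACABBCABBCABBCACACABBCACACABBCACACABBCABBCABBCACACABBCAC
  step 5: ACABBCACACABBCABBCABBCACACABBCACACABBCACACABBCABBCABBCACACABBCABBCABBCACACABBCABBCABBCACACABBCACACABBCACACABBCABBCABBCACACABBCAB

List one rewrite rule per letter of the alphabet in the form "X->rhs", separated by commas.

A->BC, B->AC, C->AB

  step 4 ⇒ step 5: BCABBCACACABBCABBCABBCACACABBCACACABBCACACABBCABBCABBCACACABBCAC ⇒ AC·AB·BC·AC·AC·AB·BC·AB·BC·AB·BC·AC·AC·AB·BC·AC·AC·AB·BC·AC·AC·AB·BC·AB·BC·AB·BC·AC·AC·AB·BC·AB·BC·AB·BC·AC·AC·AB·BC·AB·BC·AB·BC·AC·AC·AB·BC·AC·AC·AB·BC·AC·AC·AB·BC·AB·BC·AB·BC·AC·AC·AB·BC·AB
    A ↦ BC
    B ↦ AC
    C ↦ AB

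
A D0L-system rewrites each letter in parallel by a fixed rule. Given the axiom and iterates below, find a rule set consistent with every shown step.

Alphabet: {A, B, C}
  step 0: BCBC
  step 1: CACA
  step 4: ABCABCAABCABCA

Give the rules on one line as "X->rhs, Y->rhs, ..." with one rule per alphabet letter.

A->AB, B->C, C->A

  step 0 ⇒ step 1: BCBC ⇒ C·A·C·A
    B ↦ C
    C ↦ A
    A ↦ AB  (constrained at step 1)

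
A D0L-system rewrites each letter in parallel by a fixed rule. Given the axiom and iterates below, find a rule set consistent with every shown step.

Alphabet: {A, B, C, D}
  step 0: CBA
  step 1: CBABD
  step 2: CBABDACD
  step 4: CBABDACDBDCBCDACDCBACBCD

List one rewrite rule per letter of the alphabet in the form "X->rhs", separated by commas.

A->BD, B->A, C->CB, D->CD

  step 1 ⇒ step 2: CBABD ⇒ CB·A·BD·A·CD
    A ↦ BD
    B ↦ A
    C ↦ CB
    D ↦ CD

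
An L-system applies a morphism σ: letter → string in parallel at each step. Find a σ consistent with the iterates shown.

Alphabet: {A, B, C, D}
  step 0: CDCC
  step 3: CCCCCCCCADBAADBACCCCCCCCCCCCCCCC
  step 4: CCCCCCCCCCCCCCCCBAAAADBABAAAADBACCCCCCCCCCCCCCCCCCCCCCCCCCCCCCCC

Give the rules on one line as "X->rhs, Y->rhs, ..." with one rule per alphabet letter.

  step 3 ⇒ step 4: CCCCCCCCADBAADBACCCCCCCCCCCCCCCC ⇒ CC·CC·CC·CC·CC·CC·CC·CC·BA·AA·AD·BA·BA·AA·AD·BA·CC·CC·CC·CC·CC·CC·CC·CC·CC·CC·CC·CC·CC·CC·CC·CC
    A ↦ BA
    B ↦ AD
    C ↦ CC
    D ↦ AA

A->BA, B->AD, C->CC, D->AA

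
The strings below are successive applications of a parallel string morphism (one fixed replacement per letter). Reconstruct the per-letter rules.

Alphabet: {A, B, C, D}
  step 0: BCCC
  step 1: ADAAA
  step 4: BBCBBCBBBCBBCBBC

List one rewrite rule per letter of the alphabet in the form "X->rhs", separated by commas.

A->B, B->AD, C->A, D->BC

  step 0 ⇒ step 1: BCCC ⇒ AD·A·A·A
    B ↦ AD
    C ↦ A
    A ↦ B  (constrained at step 1)
    D ↦ BC  (constrained at step 1)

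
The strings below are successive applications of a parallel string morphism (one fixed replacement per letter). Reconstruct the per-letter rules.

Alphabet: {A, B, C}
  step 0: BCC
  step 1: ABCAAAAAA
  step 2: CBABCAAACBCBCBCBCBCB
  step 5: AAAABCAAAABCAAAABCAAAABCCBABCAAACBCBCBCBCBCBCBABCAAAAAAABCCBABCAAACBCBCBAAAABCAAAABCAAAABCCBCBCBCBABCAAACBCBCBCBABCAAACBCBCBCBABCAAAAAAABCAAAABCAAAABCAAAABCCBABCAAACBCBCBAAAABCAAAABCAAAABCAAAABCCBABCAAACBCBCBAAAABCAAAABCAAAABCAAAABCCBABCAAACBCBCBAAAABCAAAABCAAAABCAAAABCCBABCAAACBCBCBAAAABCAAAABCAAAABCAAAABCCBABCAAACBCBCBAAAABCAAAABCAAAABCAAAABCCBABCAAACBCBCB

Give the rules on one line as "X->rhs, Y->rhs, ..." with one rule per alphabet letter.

  step 1 ⇒ step 2: ABCAAAAAA ⇒ CB·ABC·AAA·CB·CB·CB·CB·CB·CB
    A ↦ CB
    B ↦ ABC
    C ↦ AAA

A->CB, B->ABC, C->AAA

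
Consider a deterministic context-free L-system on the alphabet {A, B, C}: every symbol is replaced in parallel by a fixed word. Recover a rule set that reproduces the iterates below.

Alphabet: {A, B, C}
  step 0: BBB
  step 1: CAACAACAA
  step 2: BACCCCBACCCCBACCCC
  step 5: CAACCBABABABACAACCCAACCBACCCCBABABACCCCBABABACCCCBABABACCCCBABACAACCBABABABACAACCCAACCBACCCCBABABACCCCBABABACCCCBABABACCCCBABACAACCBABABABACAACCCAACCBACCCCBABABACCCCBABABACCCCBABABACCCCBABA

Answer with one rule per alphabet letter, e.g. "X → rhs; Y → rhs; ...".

  step 1 ⇒ step 2: CAACAACAA ⇒ BA·CC·CC·BA·CC·CC·BA·CC·CC
    A ↦ CC
    C ↦ BA
  step 0 ⇒ step 1: BBB ⇒ CAA·CAA·CAA
    B ↦ CAA

A->CC, B->CAA, C->BA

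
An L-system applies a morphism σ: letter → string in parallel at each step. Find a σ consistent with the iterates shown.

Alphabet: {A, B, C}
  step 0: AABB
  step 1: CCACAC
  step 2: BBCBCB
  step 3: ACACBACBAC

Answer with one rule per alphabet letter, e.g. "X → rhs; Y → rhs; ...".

  step 2 ⇒ step 3: BBCBCB ⇒ AC·AC·B·AC·B·AC
    B ↦ AC
    C ↦ B
  step 0 ⇒ step 1: AABB ⇒ C·C·AC·AC
    A ↦ C

A->C, B->AC, C->B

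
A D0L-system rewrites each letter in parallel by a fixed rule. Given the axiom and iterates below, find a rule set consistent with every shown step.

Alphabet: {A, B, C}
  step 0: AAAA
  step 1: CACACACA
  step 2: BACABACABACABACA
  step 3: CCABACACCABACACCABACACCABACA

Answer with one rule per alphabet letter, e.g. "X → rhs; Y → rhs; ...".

  step 2 ⇒ step 3: BACABACABACABACA ⇒ C·CA·BA·CA·C·CA·BA·CA·C·CA·BA·CA·C·CA·BA·CA
    A ↦ CA
    B ↦ C
    C ↦ BA

A->CA, B->C, C->BA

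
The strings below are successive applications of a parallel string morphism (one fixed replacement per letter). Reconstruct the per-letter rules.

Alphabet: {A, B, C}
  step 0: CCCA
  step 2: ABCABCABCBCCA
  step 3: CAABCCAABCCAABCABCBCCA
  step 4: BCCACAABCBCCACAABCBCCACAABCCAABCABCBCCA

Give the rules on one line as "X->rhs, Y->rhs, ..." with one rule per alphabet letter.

A->CA, B->A, C->BC

  step 3 ⇒ step 4: CAABCCAABCCAABCABCBCCA ⇒ BC·CA·CA·A·BC·BC·CA·CA·A·BC·BC·CA·CA·A·BC·CA·A·BC·A·BC·BC·CA
    A ↦ CA
    B ↦ A
    C ↦ BC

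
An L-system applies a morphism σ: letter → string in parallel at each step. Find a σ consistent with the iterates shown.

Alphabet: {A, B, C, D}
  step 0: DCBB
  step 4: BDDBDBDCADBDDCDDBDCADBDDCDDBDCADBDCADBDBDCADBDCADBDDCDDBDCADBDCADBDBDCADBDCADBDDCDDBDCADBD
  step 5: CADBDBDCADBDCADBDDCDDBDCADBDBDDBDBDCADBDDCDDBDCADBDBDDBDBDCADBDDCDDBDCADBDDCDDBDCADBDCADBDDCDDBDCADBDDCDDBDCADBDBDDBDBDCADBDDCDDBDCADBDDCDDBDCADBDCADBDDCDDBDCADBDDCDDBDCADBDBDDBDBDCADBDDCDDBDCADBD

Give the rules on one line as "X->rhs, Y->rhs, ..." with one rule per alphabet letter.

A->CDD, B->CAD, C->D, D->BD

  step 4 ⇒ step 5: BDDBDBDCADBDDCDDBDCADBDDCDDBDCADBDCADBDBDCADBDCADBDDCDDBDCADBDCADBDBDCADBDCADBDDCDDBDCADBD ⇒ CAD·BD·BD·CAD·BD·CAD·BD·D·CDD·BD·CAD·BD·BD·D·BD·BD·CAD·BD·D·CDD·BD·CAD·BD·BD·D·BD·BD·CAD·BD·D·CDD·BD·CAD·BD·D·CDD·BD·CAD·BD·CAD·BD·D·CDD·BD·CAD·BD·D·CDD·BD·CAD·BD·BD·D·BD·BD·CAD·BD·D·CDD·BD·CAD·BD·D·CDD·BD·CAD·BD·CAD·BD·D·CDD·BD·CAD·BD·D·CDD·BD·CAD·BD·BD·D·BD·BD·CAD·BD·D·CDD·BD·CAD·BD
    A ↦ CDD
    B ↦ CAD
    C ↦ D
    D ↦ BD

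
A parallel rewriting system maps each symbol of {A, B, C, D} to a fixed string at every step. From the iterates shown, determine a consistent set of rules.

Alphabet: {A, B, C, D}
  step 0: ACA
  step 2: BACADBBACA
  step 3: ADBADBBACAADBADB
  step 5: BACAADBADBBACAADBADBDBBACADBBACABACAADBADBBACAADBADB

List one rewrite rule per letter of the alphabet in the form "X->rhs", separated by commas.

  step 2 ⇒ step 3: BACADBBACA ⇒ A·DB·A·DB·BAC·A·A·DB·A·DB
    A ↦ DB
    B ↦ A
    C ↦ A
    D ↦ BAC

A->DB, B->A, C->A, D->BAC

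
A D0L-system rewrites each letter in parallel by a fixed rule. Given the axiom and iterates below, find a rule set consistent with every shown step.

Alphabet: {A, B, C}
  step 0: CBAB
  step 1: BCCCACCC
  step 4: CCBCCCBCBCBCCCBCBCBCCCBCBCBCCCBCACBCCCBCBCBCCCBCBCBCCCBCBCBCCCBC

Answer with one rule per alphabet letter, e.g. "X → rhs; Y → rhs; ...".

A->AC, B->CC, C->BC

  step 0 ⇒ step 1: CBAB ⇒ BC·CC·AC·CC
    A ↦ AC
    B ↦ CC
    C ↦ BC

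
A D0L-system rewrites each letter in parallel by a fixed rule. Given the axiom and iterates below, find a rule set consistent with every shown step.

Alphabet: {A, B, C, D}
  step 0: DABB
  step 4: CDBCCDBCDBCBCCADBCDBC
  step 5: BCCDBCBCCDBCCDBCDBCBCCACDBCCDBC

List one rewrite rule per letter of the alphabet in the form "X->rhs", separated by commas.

A->CA, B->D, C->BC, D->C

  step 4 ⇒ step 5: CDBCCDBCDBCBCCADBCDBC ⇒ BC·C·D·BC·BC·C·D·BC·C·D·BC·D·BC·BC·CA·C·D·BC·C·D·BC
    A ↦ CA
    B ↦ D
    C ↦ BC
    D ↦ C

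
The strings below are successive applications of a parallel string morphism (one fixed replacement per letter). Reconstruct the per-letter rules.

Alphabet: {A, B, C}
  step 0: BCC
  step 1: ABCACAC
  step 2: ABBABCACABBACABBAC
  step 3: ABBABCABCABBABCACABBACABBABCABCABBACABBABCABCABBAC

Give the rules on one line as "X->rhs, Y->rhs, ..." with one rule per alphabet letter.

A->ABB, B->ABC, C->AC

  step 2 ⇒ step 3: ABBABCACABBACABBAC ⇒ ABB·ABC·ABC·ABB·ABC·AC·ABB·AC·ABB·ABC·ABC·ABB·AC·ABB·ABC·ABC·ABB·AC
    A ↦ ABB
    B ↦ ABC
    C ↦ AC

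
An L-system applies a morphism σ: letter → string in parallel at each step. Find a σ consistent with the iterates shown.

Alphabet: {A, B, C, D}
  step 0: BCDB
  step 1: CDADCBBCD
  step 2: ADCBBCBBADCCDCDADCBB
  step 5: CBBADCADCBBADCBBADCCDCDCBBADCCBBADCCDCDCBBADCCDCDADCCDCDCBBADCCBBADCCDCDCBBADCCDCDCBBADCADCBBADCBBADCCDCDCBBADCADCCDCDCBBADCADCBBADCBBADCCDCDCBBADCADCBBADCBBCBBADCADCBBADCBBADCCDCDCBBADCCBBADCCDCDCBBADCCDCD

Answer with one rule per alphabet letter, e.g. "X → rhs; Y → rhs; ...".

  step 1 ⇒ step 2: CDADCBBCD ⇒ ADC·BB·C·BB·ADC·CD·CD·ADC·BB
    A ↦ C
    B ↦ CD
    C ↦ ADC
    D ↦ BB

A->C, B->CD, C->ADC, D->BB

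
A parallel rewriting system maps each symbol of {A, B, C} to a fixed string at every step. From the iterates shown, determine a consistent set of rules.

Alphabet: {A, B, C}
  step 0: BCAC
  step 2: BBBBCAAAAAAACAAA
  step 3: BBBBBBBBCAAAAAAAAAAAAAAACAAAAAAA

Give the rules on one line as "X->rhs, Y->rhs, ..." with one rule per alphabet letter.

  step 2 ⇒ step 3: BBBBCAAAAAAACAAA ⇒ BB·BB·BB·BB·CA·AA·AA·AA·AA·AA·AA·AA·CA·AA·AA·AA
    A ↦ AA
    B ↦ BB
    C ↦ CA

A->AA, B->BB, C->CA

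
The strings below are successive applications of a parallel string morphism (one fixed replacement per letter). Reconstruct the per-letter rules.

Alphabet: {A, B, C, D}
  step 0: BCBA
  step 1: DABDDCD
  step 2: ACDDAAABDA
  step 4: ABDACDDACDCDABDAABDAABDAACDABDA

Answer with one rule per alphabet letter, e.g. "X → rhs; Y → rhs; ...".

  step 1 ⇒ step 2: DABDDCD ⇒ A·CD·D·A·A·ABD·A
    A ↦ CD
    B ↦ D
    C ↦ ABD
    D ↦ A

A->CD, B->D, C->ABD, D->A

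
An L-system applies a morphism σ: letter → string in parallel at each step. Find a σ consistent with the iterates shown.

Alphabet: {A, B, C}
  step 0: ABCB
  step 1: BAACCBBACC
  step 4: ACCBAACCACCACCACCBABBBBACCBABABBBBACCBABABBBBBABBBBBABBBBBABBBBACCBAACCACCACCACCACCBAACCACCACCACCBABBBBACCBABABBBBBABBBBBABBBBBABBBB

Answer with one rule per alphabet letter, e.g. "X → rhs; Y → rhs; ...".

  step 0 ⇒ step 1: ABCB ⇒ BA·ACC·BB·ACC
    A ↦ BA
    B ↦ ACC
    C ↦ BB

A->BA, B->ACC, C->BB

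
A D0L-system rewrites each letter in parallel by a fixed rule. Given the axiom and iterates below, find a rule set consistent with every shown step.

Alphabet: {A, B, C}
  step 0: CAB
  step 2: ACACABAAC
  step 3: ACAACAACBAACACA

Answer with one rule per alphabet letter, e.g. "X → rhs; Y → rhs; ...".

  step 2 ⇒ step 3: ACACABAAC ⇒ AC·A·AC·A·AC·BA·AC·AC·A
    A ↦ AC
    B ↦ BA
    C ↦ A

A->AC, B->BA, C->A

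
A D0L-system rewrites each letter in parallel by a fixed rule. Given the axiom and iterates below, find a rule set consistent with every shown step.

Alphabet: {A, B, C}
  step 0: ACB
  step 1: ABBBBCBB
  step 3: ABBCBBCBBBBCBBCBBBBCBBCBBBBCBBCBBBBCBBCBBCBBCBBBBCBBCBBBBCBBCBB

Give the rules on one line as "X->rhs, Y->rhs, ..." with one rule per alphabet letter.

A->ABB, B->CBB, C->BB

  step 0 ⇒ step 1: ACB ⇒ ABB·BB·CBB
    A ↦ ABB
    B ↦ CBB
    C ↦ BB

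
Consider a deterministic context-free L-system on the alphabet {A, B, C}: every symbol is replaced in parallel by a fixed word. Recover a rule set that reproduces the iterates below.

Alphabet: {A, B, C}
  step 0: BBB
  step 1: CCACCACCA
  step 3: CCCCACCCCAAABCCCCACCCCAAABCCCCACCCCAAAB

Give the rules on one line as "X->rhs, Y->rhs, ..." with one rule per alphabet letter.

  step 0 ⇒ step 1: BBB ⇒ CCA·CCA·CCA
    B ↦ CCA
    A ↦ C  (constrained at step 1)
    C ↦ AAB  (constrained at step 1)

A->C, B->CCA, C->AAB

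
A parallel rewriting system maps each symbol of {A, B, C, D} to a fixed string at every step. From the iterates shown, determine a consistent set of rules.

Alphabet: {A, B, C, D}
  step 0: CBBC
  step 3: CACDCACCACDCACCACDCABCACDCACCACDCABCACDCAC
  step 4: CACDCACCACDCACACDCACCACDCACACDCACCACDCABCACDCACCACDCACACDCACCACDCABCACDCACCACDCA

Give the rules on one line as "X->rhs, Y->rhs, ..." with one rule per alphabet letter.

  step 3 ⇒ step 4: CACDCACCACDCACCACDCABCACDCACCACDCABCACDCAC ⇒ CA·CD·CA·C·CA·CD·CA·CA·CD·CA·C·CA·CD·CA·CA·CD·CA·C·CA·CD·CAB·CA·CD·CA·C·CA·CD·CA·CA·CD·CA·C·CA·CD·CAB·CA·CD·CA·C·CA·CD·CA
    A ↦ CD
    B ↦ CAB
    C ↦ CA
    D ↦ C

A->CD, B->CAB, C->CA, D->C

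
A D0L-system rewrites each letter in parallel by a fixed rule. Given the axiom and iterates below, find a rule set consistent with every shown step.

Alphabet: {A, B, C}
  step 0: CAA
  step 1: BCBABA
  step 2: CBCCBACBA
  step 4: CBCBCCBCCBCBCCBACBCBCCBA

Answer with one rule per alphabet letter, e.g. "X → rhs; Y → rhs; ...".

  step 1 ⇒ step 2: BCBABA ⇒ C·BC·C·BA·C·BA
    A ↦ BA
    B ↦ C
    C ↦ BC

A->BA, B->C, C->BC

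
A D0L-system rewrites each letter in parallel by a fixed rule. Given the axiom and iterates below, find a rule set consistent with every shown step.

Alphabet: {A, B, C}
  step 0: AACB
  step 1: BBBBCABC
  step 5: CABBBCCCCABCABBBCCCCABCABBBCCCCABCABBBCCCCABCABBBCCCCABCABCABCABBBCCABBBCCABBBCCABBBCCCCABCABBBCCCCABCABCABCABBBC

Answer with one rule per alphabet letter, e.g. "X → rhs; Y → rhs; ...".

A->BB, B->C, C->CAB

  step 0 ⇒ step 1: AACB ⇒ BB·BB·CAB·C
    A ↦ BB
    B ↦ C
    C ↦ CAB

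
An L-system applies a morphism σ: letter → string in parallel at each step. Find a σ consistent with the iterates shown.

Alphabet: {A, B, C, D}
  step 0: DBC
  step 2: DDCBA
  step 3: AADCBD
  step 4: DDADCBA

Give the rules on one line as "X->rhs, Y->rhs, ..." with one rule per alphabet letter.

  step 3 ⇒ step 4: AADCBD ⇒ D·D·A·D·CB·A
    A ↦ D
    B ↦ CB
    C ↦ D
    D ↦ A

A->D, B->CB, C->D, D->A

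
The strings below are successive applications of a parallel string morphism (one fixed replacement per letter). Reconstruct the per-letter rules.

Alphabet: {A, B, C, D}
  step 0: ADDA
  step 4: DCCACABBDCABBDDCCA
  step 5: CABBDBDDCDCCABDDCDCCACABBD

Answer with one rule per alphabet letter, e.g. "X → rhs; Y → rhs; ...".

A->D, B->DC, C->B, D->CA

  step 4 ⇒ step 5: DCCACABBDCABBDDCCA ⇒ CA·B·B·D·B·D·DC·DC·CA·B·D·DC·DC·CA·CA·B·B·D
    A ↦ D
    B ↦ DC
    C ↦ B
    D ↦ CA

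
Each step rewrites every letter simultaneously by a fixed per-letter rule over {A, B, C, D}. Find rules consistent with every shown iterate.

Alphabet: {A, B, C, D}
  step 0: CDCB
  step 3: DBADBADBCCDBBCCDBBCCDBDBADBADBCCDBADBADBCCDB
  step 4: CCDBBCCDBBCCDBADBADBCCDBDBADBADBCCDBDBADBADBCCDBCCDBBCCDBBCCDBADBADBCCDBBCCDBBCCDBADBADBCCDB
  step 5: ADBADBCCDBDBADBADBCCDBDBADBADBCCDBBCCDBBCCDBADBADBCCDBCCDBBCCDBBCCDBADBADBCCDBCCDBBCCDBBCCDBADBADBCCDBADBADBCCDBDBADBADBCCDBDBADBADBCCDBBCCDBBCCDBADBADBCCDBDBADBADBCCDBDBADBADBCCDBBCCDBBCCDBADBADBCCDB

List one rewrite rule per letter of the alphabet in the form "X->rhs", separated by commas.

  step 4 ⇒ step 5: CCDBBCCDBBCCDBADBADBCCDBDBADBADBCCDBDBADBADBCCDBCCDBBCCDBBCCDBADBADBCCDBBCCDBBCCDBADBADBCCDB ⇒ ADB·ADB·CC·DB·DB·ADB·ADB·CC·DB·DB·ADB·ADB·CC·DB·B·CC·DB·B·CC·DB·ADB·ADB·CC·DB·CC·DB·B·CC·DB·B·CC·DB·ADB·ADB·CC·DB·CC·DB·B·CC·DB·B·CC·DB·ADB·ADB·CC·DB·ADB·ADB·CC·DB·DB·ADB·ADB·CC·DB·DB·ADB·ADB·CC·DB·B·CC·DB·B·CC·DB·ADB·ADB·CC·DB·DB·ADB·ADB·CC·DB·DB·ADB·ADB·CC·DB·B·CC·DB·B·CC·DB·ADB·ADB·CC·DB
    A ↦ B
    B ↦ DB
    C ↦ ADB
    D ↦ CC

A->B, B->DB, C->ADB, D->CC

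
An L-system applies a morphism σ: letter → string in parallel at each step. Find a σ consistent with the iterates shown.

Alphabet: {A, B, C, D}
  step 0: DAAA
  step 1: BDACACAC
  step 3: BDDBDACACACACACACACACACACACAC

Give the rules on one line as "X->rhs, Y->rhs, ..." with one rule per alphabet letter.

  step 0 ⇒ step 1: DAAA ⇒ BD·AC·AC·AC
    A ↦ AC
    D ↦ BD
    B ↦ D  (constrained at step 1)
    C ↦ AC  (constrained at step 1)

A->AC, B->D, C->AC, D->BD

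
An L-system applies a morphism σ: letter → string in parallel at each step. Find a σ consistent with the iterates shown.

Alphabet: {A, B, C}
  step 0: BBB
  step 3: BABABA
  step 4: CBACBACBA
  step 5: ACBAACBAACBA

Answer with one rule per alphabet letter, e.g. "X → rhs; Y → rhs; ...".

A->BA, B->C, C->A

  step 4 ⇒ step 5: CBACBACBA ⇒ A·C·BA·A·C·BA·A·C·BA
    A ↦ BA
    B ↦ C
    C ↦ A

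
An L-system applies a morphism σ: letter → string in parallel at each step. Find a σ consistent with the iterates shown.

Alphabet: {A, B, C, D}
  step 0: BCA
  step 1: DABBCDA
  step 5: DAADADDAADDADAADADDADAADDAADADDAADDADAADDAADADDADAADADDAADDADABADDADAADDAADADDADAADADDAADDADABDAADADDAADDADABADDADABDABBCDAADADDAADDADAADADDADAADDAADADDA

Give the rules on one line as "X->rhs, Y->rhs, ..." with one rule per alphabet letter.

A->DA, B->DAB, C->BC, D->AD

  step 0 ⇒ step 1: BCA ⇒ DAB·BC·DA
    A ↦ DA
    B ↦ DAB
    C ↦ BC
    D ↦ AD  (constrained at step 1)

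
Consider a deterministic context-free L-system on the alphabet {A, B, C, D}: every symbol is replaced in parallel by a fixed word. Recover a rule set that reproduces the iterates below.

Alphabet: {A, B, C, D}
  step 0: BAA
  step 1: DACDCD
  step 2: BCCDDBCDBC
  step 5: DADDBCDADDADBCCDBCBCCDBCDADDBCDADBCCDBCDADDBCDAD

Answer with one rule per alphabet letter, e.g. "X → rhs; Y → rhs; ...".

  step 1 ⇒ step 2: DACDCD ⇒ BC·CD·D·BC·D·BC
    A ↦ CD
    C ↦ D
    D ↦ BC
  step 0 ⇒ step 1: BAA ⇒ DA·CD·CD
    B ↦ DA

A->CD, B->DA, C->D, D->BC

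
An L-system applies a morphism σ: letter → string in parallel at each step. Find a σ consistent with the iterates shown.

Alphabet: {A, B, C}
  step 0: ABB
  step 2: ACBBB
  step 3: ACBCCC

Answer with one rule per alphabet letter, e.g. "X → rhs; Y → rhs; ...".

  step 2 ⇒ step 3: ACBBB ⇒ AC·B·C·C·C
    A ↦ AC
    B ↦ C
    C ↦ B

A->AC, B->C, C->B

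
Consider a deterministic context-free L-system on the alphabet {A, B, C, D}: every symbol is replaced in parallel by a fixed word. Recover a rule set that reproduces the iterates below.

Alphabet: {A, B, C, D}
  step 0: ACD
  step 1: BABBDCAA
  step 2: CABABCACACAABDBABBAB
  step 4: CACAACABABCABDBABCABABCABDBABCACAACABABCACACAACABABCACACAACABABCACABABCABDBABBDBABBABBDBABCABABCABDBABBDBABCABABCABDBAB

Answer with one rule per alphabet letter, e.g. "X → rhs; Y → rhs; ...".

  step 1 ⇒ step 2: BABBDCAA ⇒ CA·BAB·CA·CA·CAA·BD·BAB·BAB
    A ↦ BAB
    B ↦ CA
    C ↦ BD
    D ↦ CAA

A->BAB, B->CA, C->BD, D->CAA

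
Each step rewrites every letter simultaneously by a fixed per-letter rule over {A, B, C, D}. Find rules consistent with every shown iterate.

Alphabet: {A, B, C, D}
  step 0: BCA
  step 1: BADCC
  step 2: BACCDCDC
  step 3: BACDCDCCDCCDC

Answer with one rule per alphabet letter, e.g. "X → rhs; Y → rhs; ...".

  step 2 ⇒ step 3: BACCDCDC ⇒ BA·C·DC·DC·C·DC·C·DC
    A ↦ C
    B ↦ BA
    C ↦ DC
    D ↦ C

A->C, B->BA, C->DC, D->C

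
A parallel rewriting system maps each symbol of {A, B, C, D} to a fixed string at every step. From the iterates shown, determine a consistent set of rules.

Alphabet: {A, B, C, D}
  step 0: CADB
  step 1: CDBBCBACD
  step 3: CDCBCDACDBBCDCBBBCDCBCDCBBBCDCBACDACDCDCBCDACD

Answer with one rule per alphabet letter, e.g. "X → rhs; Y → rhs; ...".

  step 0 ⇒ step 1: CADB ⇒ CD·BB·CB·ACD
    A ↦ BB
    B ↦ ACD
    C ↦ CD
    D ↦ CB

A->BB, B->ACD, C->CD, D->CB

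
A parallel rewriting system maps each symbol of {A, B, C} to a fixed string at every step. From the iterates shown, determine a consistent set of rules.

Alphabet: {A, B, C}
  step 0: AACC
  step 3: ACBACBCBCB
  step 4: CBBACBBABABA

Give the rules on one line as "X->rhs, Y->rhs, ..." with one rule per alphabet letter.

  step 3 ⇒ step 4: ACBACBCBCB ⇒ CB·B·A·CB·B·A·B·A·B·A
    A ↦ CB
    B ↦ A
    C ↦ B

A->CB, B->A, C->B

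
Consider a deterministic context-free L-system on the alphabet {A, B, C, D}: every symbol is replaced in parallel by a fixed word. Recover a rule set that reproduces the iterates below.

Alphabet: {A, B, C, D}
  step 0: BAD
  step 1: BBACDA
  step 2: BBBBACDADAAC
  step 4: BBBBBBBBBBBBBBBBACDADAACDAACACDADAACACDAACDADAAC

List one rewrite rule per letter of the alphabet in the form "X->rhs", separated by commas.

A->AC, B->BB, C->DA, D->DA

  step 1 ⇒ step 2: BBACDA ⇒ BB·BB·AC·DA·DA·AC
    A ↦ AC
    B ↦ BB
    C ↦ DA
    D ↦ DA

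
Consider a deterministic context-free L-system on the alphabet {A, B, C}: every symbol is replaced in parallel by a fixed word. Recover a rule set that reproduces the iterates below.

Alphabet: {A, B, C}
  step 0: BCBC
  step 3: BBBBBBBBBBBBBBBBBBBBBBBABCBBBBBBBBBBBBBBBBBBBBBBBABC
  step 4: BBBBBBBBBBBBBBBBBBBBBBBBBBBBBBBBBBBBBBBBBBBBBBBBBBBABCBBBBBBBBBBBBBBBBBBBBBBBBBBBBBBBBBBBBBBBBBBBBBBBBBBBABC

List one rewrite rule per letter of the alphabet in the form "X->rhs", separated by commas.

A->BBB, B->BB, C->ABC

  step 3 ⇒ step 4: BBBBBBBBBBBBBBBBBBBBBBBABCBBBBBBBBBBBBBBBBBBBBBBBABC ⇒ BB·BB·BB·BB·BB·BB·BB·BB·BB·BB·BB·BB·BB·BB·BB·BB·BB·BB·BB·BB·BB·BB·BB·BBB·BB·ABC·BB·BB·BB·BB·BB·BB·BB·BB·BB·BB·BB·BB·BB·BB·BB·BB·BB·BB·BB·BB·BB·BB·BB·BBB·BB·ABC
    A ↦ BBB
    B ↦ BB
    C ↦ ABC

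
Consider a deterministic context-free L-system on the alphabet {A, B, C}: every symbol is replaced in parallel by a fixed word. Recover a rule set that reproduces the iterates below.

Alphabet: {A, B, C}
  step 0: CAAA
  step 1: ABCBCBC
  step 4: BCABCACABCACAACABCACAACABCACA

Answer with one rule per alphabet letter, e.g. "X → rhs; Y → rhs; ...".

  step 0 ⇒ step 1: CAAA ⇒ A·BC·BC·BC
    A ↦ BC
    C ↦ A
    B ↦ AC  (constrained at step 1)

A->BC, B->AC, C->A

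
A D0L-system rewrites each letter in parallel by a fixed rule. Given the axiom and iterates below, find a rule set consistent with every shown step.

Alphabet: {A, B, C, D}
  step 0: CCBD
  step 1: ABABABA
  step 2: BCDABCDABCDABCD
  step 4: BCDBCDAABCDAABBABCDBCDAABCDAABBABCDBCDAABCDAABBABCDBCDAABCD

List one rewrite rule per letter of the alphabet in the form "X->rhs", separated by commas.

A->BCD, B->A, C->AB, D->BA

  step 1 ⇒ step 2: ABABABA ⇒ BCD·A·BCD·A·BCD·A·BCD
    A ↦ BCD
    B ↦ A
  step 0 ⇒ step 1: CCBD ⇒ AB·AB·A·BA
    C ↦ AB
  step 0 ⇒ step 1: CCBD ⇒ AB·AB·A·BA
    D ↦ BA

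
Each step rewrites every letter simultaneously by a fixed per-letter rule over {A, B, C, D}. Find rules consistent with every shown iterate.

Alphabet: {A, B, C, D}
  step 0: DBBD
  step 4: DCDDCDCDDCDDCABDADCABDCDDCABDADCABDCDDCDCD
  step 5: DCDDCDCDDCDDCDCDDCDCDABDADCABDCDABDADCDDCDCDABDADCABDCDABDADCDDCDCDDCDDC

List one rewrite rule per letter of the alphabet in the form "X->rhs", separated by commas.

  step 4 ⇒ step 5: DCDDCDCDDCDDCABDADCABDCDDCABDADCABDCDDCDCD ⇒ DC·D·DC·DC·D·DC·D·DC·DC·D·DC·DC·D·AB·DA·DC·AB·DC·D·AB·DA·DC·D·DC·DC·D·AB·DA·DC·AB·DC·D·AB·DA·DC·D·DC·DC·D·DC·D·DC
    A ↦ AB
    B ↦ DA
    C ↦ D
    D ↦ DC

A->AB, B->DA, C->D, D->DC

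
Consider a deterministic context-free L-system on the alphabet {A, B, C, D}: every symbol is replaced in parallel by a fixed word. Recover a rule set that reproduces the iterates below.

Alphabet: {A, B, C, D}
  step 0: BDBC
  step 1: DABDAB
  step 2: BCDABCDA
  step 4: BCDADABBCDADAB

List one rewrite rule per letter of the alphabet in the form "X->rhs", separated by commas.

  step 1 ⇒ step 2: DABDAB ⇒ B·C·DA·B·C·DA
    A ↦ C
    B ↦ DA
    D ↦ B
  step 0 ⇒ step 1: BDBC ⇒ DA·B·DA·B
    C ↦ B

A->C, B->DA, C->B, D->B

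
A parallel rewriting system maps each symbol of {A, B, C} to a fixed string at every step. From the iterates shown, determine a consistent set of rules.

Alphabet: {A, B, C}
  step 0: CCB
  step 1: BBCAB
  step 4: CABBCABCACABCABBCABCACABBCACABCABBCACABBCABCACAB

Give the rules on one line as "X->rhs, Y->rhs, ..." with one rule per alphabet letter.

  step 0 ⇒ step 1: CCB ⇒ B·B·CAB
    B ↦ CAB
    C ↦ B
    A ↦ CA  (constrained at step 1)

A->CA, B->CAB, C->B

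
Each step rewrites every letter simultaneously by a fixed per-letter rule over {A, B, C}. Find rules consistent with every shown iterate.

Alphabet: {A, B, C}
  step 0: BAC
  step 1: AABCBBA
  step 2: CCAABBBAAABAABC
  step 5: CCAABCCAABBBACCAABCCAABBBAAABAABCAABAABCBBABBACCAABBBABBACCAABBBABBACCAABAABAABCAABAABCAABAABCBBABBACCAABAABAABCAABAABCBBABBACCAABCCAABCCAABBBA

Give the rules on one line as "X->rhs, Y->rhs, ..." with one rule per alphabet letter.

  step 1 ⇒ step 2: AABCBBA ⇒ C·C·AAB·BBA·AAB·AAB·C
    A ↦ C
    B ↦ AAB
    C ↦ BBA

A->C, B->AAB, C->BBA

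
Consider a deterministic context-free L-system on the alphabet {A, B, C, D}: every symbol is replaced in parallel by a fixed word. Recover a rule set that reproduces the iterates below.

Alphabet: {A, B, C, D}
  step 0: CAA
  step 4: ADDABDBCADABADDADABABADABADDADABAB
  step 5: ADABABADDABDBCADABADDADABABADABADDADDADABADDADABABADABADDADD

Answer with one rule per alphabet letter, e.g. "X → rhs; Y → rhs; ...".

  step 4 ⇒ step 5: ADDABDBCADABADDADABABADABADDADABAB ⇒ AD·AB·AB·AD·D·AB·D·BC·AD·AB·AD·D·AD·AB·AB·AD·AB·AD·D·AD·D·AD·AB·AD·D·AD·AB·AB·AD·AB·AD·D·AD·D
    A ↦ AD
    B ↦ D
    C ↦ BC
    D ↦ AB

A->AD, B->D, C->BC, D->AB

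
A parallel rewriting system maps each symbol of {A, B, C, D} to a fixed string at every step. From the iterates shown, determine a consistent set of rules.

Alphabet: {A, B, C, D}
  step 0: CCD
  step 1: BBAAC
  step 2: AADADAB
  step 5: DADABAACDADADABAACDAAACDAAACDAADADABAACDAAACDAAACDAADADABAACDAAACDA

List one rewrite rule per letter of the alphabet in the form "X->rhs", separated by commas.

  step 1 ⇒ step 2: BBAAC ⇒ A·A·DA·DA·B
    A ↦ DA
    B ↦ A
    C ↦ B
  step 0 ⇒ step 1: CCD ⇒ B·B·AAC
    D ↦ AAC

A->DA, B->A, C->B, D->AAC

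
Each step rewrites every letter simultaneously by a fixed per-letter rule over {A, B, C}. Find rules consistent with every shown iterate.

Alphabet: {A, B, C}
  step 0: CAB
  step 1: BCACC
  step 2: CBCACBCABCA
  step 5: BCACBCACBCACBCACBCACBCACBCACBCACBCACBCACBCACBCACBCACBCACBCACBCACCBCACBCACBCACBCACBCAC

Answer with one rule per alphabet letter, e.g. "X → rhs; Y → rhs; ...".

A->C, B->C, C->BCA

  step 1 ⇒ step 2: BCACC ⇒ C·BCA·C·BCA·BCA
    A ↦ C
    B ↦ C
    C ↦ BCA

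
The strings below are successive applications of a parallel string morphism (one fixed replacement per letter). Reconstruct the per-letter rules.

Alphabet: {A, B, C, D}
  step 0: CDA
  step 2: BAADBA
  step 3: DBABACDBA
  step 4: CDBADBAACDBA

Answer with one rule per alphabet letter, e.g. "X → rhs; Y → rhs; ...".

A->BA, B->D, C->A, D->C

  step 3 ⇒ step 4: DBABACDBA ⇒ C·D·BA·D·BA·A·C·D·BA
    A ↦ BA
    B ↦ D
    C ↦ A
    D ↦ C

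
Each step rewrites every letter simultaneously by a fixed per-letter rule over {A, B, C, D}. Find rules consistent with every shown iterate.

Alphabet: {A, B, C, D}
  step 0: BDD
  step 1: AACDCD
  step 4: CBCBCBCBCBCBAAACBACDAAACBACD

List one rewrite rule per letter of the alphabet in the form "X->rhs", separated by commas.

A->CB, B->AA, C->A, D->CD

  step 0 ⇒ step 1: BDD ⇒ AA·CD·CD
    B ↦ AA
    D ↦ CD
    A ↦ CB  (constrained at step 1)
    C ↦ A  (constrained at step 1)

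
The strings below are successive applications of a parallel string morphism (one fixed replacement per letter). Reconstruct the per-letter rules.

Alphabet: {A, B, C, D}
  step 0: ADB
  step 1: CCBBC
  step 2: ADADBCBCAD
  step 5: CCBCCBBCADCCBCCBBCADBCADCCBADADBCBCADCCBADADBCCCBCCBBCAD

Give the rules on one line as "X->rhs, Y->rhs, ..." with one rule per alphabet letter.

A->C, B->BC, C->AD, D->CB

  step 1 ⇒ step 2: CCBBC ⇒ AD·AD·BC·BC·AD
    B ↦ BC
    C ↦ AD
  step 0 ⇒ step 1: ADB ⇒ C·CB·BC
    A ↦ C
  step 0 ⇒ step 1: ADB ⇒ C·CB·BC
    D ↦ CB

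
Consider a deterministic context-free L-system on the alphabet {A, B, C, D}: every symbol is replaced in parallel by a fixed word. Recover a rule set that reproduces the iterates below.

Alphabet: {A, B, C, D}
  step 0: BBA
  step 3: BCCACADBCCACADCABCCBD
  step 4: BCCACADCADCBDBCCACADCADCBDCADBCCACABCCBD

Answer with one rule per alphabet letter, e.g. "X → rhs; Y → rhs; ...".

A->D, B->BC, C->CA, D->CBD

  step 3 ⇒ step 4: BCCACADBCCACADCABCCBD ⇒ BC·CA·CA·D·CA·D·CBD·BC·CA·CA·D·CA·D·CBD·CA·D·BC·CA·CA·BC·CBD
    A ↦ D
    B ↦ BC
    C ↦ CA
    D ↦ CBD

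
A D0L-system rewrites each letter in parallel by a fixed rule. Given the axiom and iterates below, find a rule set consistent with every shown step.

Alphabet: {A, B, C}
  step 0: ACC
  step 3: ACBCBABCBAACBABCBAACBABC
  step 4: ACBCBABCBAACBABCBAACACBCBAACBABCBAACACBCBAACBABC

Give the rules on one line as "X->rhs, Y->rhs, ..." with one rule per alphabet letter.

A->AC, B->BA, C->BC

  step 3 ⇒ step 4: ACBCBABCBAACBABCBAACBABC ⇒ AC·BC·BA·BC·BA·AC·BA·BC·BA·AC·AC·BC·BA·AC·BA·BC·BA·AC·AC·BC·BA·AC·BA·BC
    A ↦ AC
    B ↦ BA
    C ↦ BC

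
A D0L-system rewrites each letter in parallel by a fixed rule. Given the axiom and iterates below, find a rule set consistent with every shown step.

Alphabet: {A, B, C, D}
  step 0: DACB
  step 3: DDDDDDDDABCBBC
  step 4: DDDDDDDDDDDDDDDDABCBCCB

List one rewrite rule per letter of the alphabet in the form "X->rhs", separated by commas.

  step 3 ⇒ step 4: DDDDDDDDABCBBC ⇒ DD·DD·DD·DD·DD·DD·DD·DD·AB·C·B·C·C·B
    A ↦ AB
    B ↦ C
    C ↦ B
    D ↦ DD

A->AB, B->C, C->B, D->DD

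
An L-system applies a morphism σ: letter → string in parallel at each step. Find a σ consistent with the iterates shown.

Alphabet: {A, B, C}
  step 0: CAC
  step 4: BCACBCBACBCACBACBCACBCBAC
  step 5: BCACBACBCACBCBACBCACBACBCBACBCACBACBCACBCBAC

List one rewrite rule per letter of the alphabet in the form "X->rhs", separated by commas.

  step 4 ⇒ step 5: BCACBCBACBCACBACBCACBCBAC ⇒ BC·AC·B·AC·BC·AC·BC·B·AC·BC·AC·B·AC·BC·B·AC·BC·AC·B·AC·BC·AC·BC·B·AC
    A ↦ B
    B ↦ BC
    C ↦ AC

A->B, B->BC, C->AC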